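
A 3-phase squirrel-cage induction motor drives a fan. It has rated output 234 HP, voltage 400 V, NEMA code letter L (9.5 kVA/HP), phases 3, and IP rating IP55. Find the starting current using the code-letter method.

S_LR = 9.5 × 234 = 2223 kVA
I_LR = S_LR/(√3·V_L) = 2223000/(1.732×400) = 3210 A

3210 A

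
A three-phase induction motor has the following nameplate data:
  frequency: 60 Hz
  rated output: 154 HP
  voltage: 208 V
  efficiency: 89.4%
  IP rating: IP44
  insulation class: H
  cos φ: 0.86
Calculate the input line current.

415 A

P_out = 154 × 746 = 114884 W
P_in = P_out / η = 114884 / 0.894 = 128506 W
I_L = P_in / (√3·V_L·cosφ) = 128506 / (1.732 × 208 × 0.86) = 415 A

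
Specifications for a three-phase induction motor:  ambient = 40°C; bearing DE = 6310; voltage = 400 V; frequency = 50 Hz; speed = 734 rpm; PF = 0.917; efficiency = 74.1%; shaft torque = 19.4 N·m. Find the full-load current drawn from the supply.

ω = 2π×734/60 = 76.86 rad/s; P_out = τω = 19.4 × 76.86 = 1491 W
P_in = P_out / η = 1491 / 0.741 = 2012 W
I_L = P_in / (√3·V_L·cosφ) = 2012 / (1.732 × 400 × 0.917) = 3.17 A

3.17 A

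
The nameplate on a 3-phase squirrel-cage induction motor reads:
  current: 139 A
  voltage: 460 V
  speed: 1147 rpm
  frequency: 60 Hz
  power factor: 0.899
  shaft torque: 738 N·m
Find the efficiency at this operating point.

ω = 2π × 1147/60 = 120.1 rad/s; P_out = τω = 738 × 120.1 = 88634 W
P_in = √3·V_L·I_L·cosφ = 1.732 × 460 × 139 × 0.899 = 99559 W
η = P_out / P_in = 88634 / 99559 = 0.890 = 89.0%

89.0 %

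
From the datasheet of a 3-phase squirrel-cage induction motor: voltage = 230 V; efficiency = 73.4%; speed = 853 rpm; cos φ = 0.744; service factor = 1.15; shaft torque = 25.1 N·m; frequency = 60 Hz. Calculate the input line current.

ω = 2π×853/60 = 89.33 rad/s; P_out = τω = 25.1 × 89.33 = 2242 W
P_in = P_out / η = 2242 / 0.734 = 3054 W
I_L = P_in / (√3·V_L·cosφ) = 3054 / (1.732 × 230 × 0.744) = 10.3 A

10.3 A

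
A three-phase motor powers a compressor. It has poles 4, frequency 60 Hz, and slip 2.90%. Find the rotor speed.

1748 rpm

n_s = 120f/p = 120×60/4 = 1800 rpm
n = n_s(1 − s) = 1800 × (1 − 0.029) = 1748 rpm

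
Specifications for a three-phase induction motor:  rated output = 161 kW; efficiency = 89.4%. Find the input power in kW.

180 kW

P_out = 161000 W
P_in = P_out/η = 161000/0.894 = 180089 W = 180 kW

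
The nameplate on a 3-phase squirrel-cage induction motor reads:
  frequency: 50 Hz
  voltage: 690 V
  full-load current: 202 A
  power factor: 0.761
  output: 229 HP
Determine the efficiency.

93.0 %

P_out = 229 × 746 = 170834 W
P_in = √3·V_L·I_L·cosφ = 1.732 × 690 × 202 × 0.761 = 183710 W
η = P_out / P_in = 170834 / 183710 = 0.930 = 93.0%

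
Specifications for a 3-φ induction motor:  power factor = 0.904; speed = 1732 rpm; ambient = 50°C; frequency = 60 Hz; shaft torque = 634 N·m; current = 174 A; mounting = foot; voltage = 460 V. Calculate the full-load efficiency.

ω = 2π × 1732/60 = 181.4 rad/s; P_out = τω = 634 × 181.4 = 115008 W
P_in = √3·V_L·I_L·cosφ = 1.732 × 460 × 174 × 0.904 = 125321 W
η = P_out / P_in = 115008 / 125321 = 0.918 = 91.8%

91.8 %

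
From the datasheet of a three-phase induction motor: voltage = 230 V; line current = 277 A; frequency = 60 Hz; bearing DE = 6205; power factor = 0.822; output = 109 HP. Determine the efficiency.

P_out = 109 × 746 = 81314 W
P_in = √3·V_L·I_L·cosφ = 1.732 × 230 × 277 × 0.822 = 90704 W
η = P_out / P_in = 81314 / 90704 = 0.896 = 89.6%

89.6 %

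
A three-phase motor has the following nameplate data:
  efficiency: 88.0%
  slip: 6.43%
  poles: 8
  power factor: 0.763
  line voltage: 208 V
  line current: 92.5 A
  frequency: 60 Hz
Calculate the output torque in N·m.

254 N·m

P_in = √3·V·I·cosφ = 1.732 × 208 × 92.5 × 0.763 = 25426 W
P_out = η·P_in = 0.88 × 25426 = 22375 W
n_s = 120×60/8 = 900 rpm; n = 900×(1−0.0643) = 842 rpm
ω = 2π×842/60 = 88.17 rad/s
τ = P_out/ω = 22375/88.17 = 254 N·m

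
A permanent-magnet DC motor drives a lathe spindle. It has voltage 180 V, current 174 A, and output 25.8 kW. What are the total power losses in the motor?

5.52 kW

P_in = V·I = 180×174 = 31320 W
P_out = 25800 W
Losses = P_in − P_out = 31320 − 25800 = 5520 W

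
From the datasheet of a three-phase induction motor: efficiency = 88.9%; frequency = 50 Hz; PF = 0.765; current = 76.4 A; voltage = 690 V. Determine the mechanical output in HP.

P_in = √3·V·I·cosφ = 1.732 × 690 × 76.4 × 0.765 = 69848 W
P_out = η·P_in = 0.889 × 69848 = 62095 W
= 62095/746 = 83.2 HP

83.2 HP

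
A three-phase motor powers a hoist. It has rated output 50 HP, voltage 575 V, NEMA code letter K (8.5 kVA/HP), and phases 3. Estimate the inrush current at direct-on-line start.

S_LR = 8.5 × 50 = 425 kVA
I_LR = S_LR/(√3·V_L) = 425000/(1.732×575) = 427 A

427 A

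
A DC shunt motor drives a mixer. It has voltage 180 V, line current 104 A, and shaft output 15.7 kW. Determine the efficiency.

P_out = 15.7 kW = 15700 W
P_in = V·I = 180 × 104 = 18720 W
η = P_out / P_in = 15700 / 18720 = 0.839 = 83.9%

83.9 %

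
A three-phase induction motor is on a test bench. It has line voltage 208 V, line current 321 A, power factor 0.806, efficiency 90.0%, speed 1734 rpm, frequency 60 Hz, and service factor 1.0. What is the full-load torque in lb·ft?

341 lb·ft

P_in = √3·V·I·cosφ = 1.732 × 208 × 321 × 0.806 = 93208 W
P_out = η·P_in = 0.9 × 93208 = 83887 W
n = 1734 rpm
ω = 2π×1734/60 = 181.6 rad/s
τ = P_out/ω = 83887/181.6 = 461.9 N·m
In lb·ft: 461.9/1.356 = 341 lb·ft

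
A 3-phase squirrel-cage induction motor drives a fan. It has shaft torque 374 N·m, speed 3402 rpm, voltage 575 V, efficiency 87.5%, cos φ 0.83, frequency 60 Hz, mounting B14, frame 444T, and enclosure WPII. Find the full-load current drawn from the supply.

ω = 2π×3402/60 = 356.3 rad/s; P_out = τω = 374 × 356.3 = 133256 W
P_in = P_out / η = 133256 / 0.875 = 152293 W
I_L = P_in / (√3·V_L·cosφ) = 152293 / (1.732 × 575 × 0.83) = 184 A

184 A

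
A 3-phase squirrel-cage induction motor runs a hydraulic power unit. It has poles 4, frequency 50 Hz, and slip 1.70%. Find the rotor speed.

n_s = 120f/p = 120×50/4 = 1500 rpm
n = n_s(1 − s) = 1500 × (1 − 0.017) = 1474 rpm

1474 rpm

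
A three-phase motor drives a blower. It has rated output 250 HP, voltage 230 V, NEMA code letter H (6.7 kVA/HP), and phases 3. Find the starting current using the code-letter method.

4200 A

S_LR = 6.7 × 250 = 1675 kVA
I_LR = S_LR/(√3·V_L) = 1675000/(1.732×230) = 4200 A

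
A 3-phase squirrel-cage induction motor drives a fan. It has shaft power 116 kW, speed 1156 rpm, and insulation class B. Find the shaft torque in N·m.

ω = 2π × 1156/60 = 121.1 rad/s
τ = P/ω = 116000/121.1 = 958 N·m

958 N·m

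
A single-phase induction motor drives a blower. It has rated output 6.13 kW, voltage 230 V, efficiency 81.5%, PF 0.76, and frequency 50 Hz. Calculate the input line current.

P_out = 6.13 kW = 6130 W
P_in = P_out / η = 6130 / 0.815 = 7521 W
I = P_in / (V·cosφ) = 7521 / (230 × 0.76) = 43 A

43 A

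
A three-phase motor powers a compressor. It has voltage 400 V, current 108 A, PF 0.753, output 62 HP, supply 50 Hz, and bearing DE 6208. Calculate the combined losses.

10.1 kW

P_in = √3·V·I·cosφ = 1.732×400×108×0.753 = 56341 W
P_out = 62×746 = 46252 W
Losses = P_in − P_out = 56341 − 46252 = 10089 W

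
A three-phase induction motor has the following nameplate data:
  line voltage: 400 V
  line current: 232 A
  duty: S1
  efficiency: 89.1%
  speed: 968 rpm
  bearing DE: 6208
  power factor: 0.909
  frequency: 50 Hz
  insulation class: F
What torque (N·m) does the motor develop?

1280 N·m

P_in = √3·V·I·cosφ = 1.732 × 400 × 232 × 0.909 = 146103 W
P_out = η·P_in = 0.891 × 146103 = 130178 W
n = 968 rpm
ω = 2π×968/60 = 101.4 rad/s
τ = P_out/ω = 130178/101.4 = 1280 N·m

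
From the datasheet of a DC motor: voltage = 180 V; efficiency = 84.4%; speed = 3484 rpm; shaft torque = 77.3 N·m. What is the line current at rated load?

ω = 2π×3484/60 = 364.8 rad/s; P_out = τω = 77.3 × 364.8 = 28199 W
P_in = P_out / η = 28199 / 0.844 = 33411 W
I = P_in / V = 33411 / 180 = 186 A

186 A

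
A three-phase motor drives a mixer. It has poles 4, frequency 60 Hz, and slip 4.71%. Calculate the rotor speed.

1715 rpm

n_s = 120f/p = 120×60/4 = 1800 rpm
n = n_s(1 − s) = 1800 × (1 − 0.0471) = 1715 rpm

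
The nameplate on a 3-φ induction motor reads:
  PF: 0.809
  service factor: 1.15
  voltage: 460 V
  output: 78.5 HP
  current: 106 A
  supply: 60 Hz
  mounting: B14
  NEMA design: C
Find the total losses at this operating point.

P_in = √3·V·I·cosφ = 1.732×460×106×0.809 = 68322 W
P_out = 78.5×746 = 58561 W
Losses = P_in − P_out = 68322 − 58561 = 9761 W

9760 W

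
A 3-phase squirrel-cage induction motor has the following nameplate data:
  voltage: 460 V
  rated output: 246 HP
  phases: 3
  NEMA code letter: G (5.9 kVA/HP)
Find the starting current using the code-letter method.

1820 A

S_LR = 5.9 × 246 = 1451.4 kVA
I_LR = S_LR/(√3·V_L) = 1451400/(1.732×460) = 1820 A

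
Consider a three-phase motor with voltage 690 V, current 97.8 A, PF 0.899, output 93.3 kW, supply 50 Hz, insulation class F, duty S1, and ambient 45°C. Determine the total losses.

P_in = √3·V·I·cosφ = 1.732×690×97.8×0.899 = 105074 W
P_out = 93300 W
Losses = P_in − P_out = 105074 − 93300 = 11774 W

11.8 kW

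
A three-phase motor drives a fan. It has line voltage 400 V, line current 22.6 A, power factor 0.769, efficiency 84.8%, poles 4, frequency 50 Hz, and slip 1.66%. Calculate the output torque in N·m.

P_in = √3·V·I·cosφ = 1.732 × 400 × 22.6 × 0.769 = 12040 W
P_out = η·P_in = 0.848 × 12040 = 10210 W
n_s = 120×50/4 = 1500 rpm; n = 1500×(1−0.0166) = 1475 rpm
ω = 2π×1475/60 = 154.5 rad/s
τ = P_out/ω = 10210/154.5 = 66.1 N·m

66.1 N·m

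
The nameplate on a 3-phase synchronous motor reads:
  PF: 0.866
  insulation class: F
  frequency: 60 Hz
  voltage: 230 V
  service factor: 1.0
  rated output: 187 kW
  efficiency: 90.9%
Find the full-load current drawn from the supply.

P_out = 187 kW = 187000 W
P_in = P_out / η = 187000 / 0.909 = 205721 W
I_L = P_in / (√3·V_L·cosφ) = 205721 / (1.732 × 230 × 0.866) = 596 A

596 A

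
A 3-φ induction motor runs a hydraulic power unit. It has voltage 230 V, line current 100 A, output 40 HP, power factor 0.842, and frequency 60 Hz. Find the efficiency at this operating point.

P_out = 40 × 746 = 29840 W
P_in = √3·V_L·I_L·cosφ = 1.732 × 230 × 100 × 0.842 = 33542 W
η = P_out / P_in = 29840 / 33542 = 0.890 = 89.0%

89.0 %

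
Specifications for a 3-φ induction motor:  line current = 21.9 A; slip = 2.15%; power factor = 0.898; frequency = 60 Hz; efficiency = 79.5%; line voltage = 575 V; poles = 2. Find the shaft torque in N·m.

42.2 N·m

P_in = √3·V·I·cosφ = 1.732 × 575 × 21.9 × 0.898 = 19586 W
P_out = η·P_in = 0.795 × 19586 = 15571 W
n_s = 120×60/2 = 3600 rpm; n = 3600×(1−0.0215) = 3523 rpm
ω = 2π×3523/60 = 368.9 rad/s
τ = P_out/ω = 15571/368.9 = 42.2 N·m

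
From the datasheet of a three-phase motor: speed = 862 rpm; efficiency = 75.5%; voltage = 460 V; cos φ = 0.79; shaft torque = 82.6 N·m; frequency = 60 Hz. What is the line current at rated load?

ω = 2π×862/60 = 90.27 rad/s; P_out = τω = 82.6 × 90.27 = 7456 W
P_in = P_out / η = 7456 / 0.755 = 9875 W
I_L = P_in / (√3·V_L·cosφ) = 9875 / (1.732 × 460 × 0.79) = 15.7 A

15.7 A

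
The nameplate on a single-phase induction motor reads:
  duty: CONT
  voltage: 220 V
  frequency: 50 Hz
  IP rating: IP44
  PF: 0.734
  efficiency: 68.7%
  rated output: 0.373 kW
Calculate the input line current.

P_out = 0.373 kW = 373 W
P_in = P_out / η = 373 / 0.687 = 543 W
I = P_in / (V·cosφ) = 543 / (220 × 0.734) = 3.36 A

3.36 A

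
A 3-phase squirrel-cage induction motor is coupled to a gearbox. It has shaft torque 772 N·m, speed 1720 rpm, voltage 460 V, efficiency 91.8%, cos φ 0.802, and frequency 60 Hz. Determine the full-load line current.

237 A

ω = 2π×1720/60 = 180.1 rad/s; P_out = τω = 772 × 180.1 = 139037 W
P_in = P_out / η = 139037 / 0.918 = 151456 W
I_L = P_in / (√3·V_L·cosφ) = 151456 / (1.732 × 460 × 0.802) = 237 A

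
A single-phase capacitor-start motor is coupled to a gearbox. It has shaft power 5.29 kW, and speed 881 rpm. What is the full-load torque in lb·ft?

ω = 2π × 881/60 = 92.26 rad/s
τ = P/ω = 5290/92.26 = 57.34 N·m
In lb·ft: 57.34/1.356 = 42.3 lb·ft

42.3 lb·ft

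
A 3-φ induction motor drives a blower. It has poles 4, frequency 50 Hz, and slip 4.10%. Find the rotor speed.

n_s = 120f/p = 120×50/4 = 1500 rpm
n = n_s(1 − s) = 1500 × (1 − 0.041) = 1438 rpm

1438 rpm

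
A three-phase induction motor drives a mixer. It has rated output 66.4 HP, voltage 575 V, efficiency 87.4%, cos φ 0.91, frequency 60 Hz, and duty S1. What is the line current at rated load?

62.5 A

P_out = 66.4 × 746 = 49534 W
P_in = P_out / η = 49534 / 0.874 = 56675 W
I_L = P_in / (√3·V_L·cosφ) = 56675 / (1.732 × 575 × 0.91) = 62.5 A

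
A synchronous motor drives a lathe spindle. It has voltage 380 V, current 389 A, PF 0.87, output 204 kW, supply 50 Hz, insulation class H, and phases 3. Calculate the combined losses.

18.7 kW

P_in = √3·V·I·cosφ = 1.732×380×389×0.87 = 222741 W
P_out = 204000 W
Losses = P_in − P_out = 222741 − 204000 = 18741 W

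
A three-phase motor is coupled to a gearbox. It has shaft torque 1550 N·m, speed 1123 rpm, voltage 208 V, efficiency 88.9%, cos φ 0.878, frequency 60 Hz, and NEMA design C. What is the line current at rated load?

648 A

ω = 2π×1123/60 = 117.6 rad/s; P_out = τω = 1550 × 117.6 = 182280 W
P_in = P_out / η = 182280 / 0.889 = 205039 W
I_L = P_in / (√3·V_L·cosφ) = 205039 / (1.732 × 208 × 0.878) = 648 A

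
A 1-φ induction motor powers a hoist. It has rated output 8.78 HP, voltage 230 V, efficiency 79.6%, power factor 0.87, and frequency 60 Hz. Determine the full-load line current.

41.1 A

P_out = 8.78 × 746 = 6550 W
P_in = P_out / η = 6550 / 0.796 = 8229 W
I = P_in / (V·cosφ) = 8229 / (230 × 0.87) = 41.1 A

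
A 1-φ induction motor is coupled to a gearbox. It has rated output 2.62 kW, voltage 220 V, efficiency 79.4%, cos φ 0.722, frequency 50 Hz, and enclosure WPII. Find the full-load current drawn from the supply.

P_out = 2.62 kW = 2620 W
P_in = P_out / η = 2620 / 0.794 = 3300 W
I = P_in / (V·cosφ) = 3300 / (220 × 0.722) = 20.8 A

20.8 A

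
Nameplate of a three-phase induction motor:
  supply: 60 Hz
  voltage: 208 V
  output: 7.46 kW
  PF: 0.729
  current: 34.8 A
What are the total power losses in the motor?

P_in = √3·V·I·cosφ = 1.732×208×34.8×0.729 = 9139 W
P_out = 7460 W
Losses = P_in − P_out = 9139 − 7460 = 1679 W

1.68 kW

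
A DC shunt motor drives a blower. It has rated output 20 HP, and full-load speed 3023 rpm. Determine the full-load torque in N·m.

P_out = 20 × 746 = 14920 W
ω = 2π × 3023/60 = 316.6 rad/s
τ = P_out/ω = 14920/316.6 = 47.1 N·m

47.1 N·m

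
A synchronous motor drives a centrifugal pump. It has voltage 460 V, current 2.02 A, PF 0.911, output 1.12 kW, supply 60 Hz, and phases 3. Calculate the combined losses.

346 W

P_in = √3·V·I·cosφ = 1.732×460×2.02×0.911 = 1466 W
P_out = 1120 W
Losses = P_in − P_out = 1466 − 1120 = 346 W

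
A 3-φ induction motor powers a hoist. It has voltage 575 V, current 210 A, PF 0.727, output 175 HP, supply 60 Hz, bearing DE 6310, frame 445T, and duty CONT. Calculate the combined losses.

P_in = √3·V·I·cosφ = 1.732×575×210×0.727 = 152044 W
P_out = 175×746 = 130550 W
Losses = P_in − P_out = 152044 − 130550 = 21494 W

21500 W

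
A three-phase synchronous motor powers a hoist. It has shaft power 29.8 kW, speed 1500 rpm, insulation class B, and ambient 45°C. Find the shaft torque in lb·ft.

140 lb·ft

ω = 2π × 1500/60 = 157.1 rad/s
τ = P/ω = 29800/157.1 = 189.7 N·m
In lb·ft: 189.7/1.356 = 140 lb·ft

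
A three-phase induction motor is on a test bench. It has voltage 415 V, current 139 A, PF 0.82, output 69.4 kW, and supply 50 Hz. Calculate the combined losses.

P_in = √3·V·I·cosφ = 1.732×415×139×0.82 = 81927 W
P_out = 69400 W
Losses = P_in − P_out = 81927 − 69400 = 12527 W

12500 W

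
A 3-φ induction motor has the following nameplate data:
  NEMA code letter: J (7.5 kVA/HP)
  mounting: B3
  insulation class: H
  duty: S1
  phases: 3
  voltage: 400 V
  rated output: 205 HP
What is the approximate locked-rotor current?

S_LR = 7.5 × 205 = 1537.5 kVA
I_LR = S_LR/(√3·V_L) = 1537500/(1.732×400) = 2220 A

2220 A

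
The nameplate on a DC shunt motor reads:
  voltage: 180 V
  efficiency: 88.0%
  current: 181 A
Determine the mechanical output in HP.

P_in = V·I = 180 × 181 = 32580 W
P_out = η·P_in = 0.88 × 32580 = 28670 W
= 28670/746 = 38.4 HP

38.4 HP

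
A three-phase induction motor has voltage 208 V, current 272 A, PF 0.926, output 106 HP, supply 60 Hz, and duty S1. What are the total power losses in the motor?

P_in = √3·V·I·cosφ = 1.732×208×272×0.926 = 90738 W
P_out = 106×746 = 79076 W
Losses = P_in − P_out = 90738 − 79076 = 11662 W

11.7 kW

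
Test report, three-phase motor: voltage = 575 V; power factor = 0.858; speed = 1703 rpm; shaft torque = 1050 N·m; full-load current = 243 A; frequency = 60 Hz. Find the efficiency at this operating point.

ω = 2π × 1703/60 = 178.3 rad/s; P_out = τω = 1050 × 178.3 = 187215 W
P_in = √3·V_L·I_L·cosφ = 1.732 × 575 × 243 × 0.858 = 207639 W
η = P_out / P_in = 187215 / 207639 = 0.902 = 90.2%

90.2 %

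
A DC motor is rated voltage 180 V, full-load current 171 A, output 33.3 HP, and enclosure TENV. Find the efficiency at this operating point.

80.7 %

P_out = 33.3 × 746 = 24842 W
P_in = V·I = 180 × 171 = 30780 W
η = P_out / P_in = 24842 / 30780 = 0.807 = 80.7%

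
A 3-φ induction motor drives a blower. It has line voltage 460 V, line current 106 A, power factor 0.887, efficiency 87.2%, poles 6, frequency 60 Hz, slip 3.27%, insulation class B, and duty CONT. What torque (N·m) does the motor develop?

P_in = √3·V·I·cosφ = 1.732 × 460 × 106 × 0.887 = 74909 W
P_out = η·P_in = 0.872 × 74909 = 65321 W
n_s = 120×60/6 = 1200 rpm; n = 1200×(1−0.0327) = 1161 rpm
ω = 2π×1161/60 = 121.6 rad/s
τ = P_out/ω = 65321/121.6 = 537 N·m

537 N·m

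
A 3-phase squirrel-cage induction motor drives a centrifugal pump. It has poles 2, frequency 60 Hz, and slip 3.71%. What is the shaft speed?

n_s = 120f/p = 120×60/2 = 3600 rpm
n = n_s(1 − s) = 3600 × (1 − 0.0371) = 3466 rpm

3466 rpm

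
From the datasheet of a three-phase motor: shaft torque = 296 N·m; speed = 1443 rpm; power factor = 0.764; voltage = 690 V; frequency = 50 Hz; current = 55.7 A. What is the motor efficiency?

ω = 2π × 1443/60 = 151.1 rad/s; P_out = τω = 296 × 151.1 = 44726 W
P_in = √3·V_L·I_L·cosφ = 1.732 × 690 × 55.7 × 0.764 = 50856 W
η = P_out / P_in = 44726 / 50856 = 0.879 = 87.9%

87.9 %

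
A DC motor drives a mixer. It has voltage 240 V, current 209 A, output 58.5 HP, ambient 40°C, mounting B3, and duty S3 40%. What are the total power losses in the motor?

P_in = V·I = 240×209 = 50160 W
P_out = 58.5×746 = 43641 W
Losses = P_in − P_out = 50160 − 43641 = 6519 W

6520 W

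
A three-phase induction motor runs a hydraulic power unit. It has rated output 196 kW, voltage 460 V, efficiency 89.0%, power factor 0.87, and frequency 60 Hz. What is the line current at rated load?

P_out = 196 kW = 196000 W
P_in = P_out / η = 196000 / 0.890 = 220225 W
I_L = P_in / (√3·V_L·cosφ) = 220225 / (1.732 × 460 × 0.87) = 318 A

318 A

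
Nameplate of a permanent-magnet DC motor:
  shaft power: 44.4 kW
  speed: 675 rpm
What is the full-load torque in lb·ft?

ω = 2π × 675/60 = 70.69 rad/s
τ = P/ω = 44400/70.69 = 628.1 N·m
In lb·ft: 628.1/1.356 = 463 lb·ft

463 lb·ft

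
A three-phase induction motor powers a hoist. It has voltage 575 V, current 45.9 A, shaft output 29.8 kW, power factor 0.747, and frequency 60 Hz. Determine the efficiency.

P_out = 29.8 kW = 29800 W
P_in = √3·V_L·I_L·cosφ = 1.732 × 575 × 45.9 × 0.747 = 34147 W
η = P_out / P_in = 29800 / 34147 = 0.873 = 87.3%

87.3 %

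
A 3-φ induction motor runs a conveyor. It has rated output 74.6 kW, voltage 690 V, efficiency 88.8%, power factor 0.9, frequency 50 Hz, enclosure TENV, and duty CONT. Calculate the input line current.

P_out = 74.6 kW = 74600 W
P_in = P_out / η = 74600 / 0.888 = 84009 W
I_L = P_in / (√3·V_L·cosφ) = 84009 / (1.732 × 690 × 0.9) = 78.1 A

78.1 A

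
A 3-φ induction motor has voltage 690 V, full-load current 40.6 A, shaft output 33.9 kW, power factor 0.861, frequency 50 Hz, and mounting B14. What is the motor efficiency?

P_out = 33.9 kW = 33900 W
P_in = √3·V_L·I_L·cosφ = 1.732 × 690 × 40.6 × 0.861 = 41776 W
η = P_out / P_in = 33900 / 41776 = 0.811 = 81.1%

81.1 %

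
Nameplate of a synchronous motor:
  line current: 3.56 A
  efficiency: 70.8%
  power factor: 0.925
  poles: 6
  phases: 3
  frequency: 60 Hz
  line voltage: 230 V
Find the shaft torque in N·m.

P_in = √3·V·I·cosφ = 1.732 × 230 × 3.56 × 0.925 = 1312 W
P_out = η·P_in = 0.708 × 1312 = 929 W
n = n_s = 120×60/6 = 1200 rpm (synchronous)
ω = 2π×1200/60 = 125.7 rad/s
τ = P_out/ω = 929/125.7 = 7.39 N·m

7.39 N·m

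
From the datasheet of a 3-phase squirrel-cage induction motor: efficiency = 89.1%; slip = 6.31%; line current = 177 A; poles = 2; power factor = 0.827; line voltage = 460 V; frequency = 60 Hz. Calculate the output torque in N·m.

294 N·m

P_in = √3·V·I·cosφ = 1.732 × 460 × 177 × 0.827 = 116623 W
P_out = η·P_in = 0.891 × 116623 = 103911 W
n_s = 120×60/2 = 3600 rpm; n = 3600×(1−0.0631) = 3373 rpm
ω = 2π×3373/60 = 353.2 rad/s
τ = P_out/ω = 103911/353.2 = 294 N·m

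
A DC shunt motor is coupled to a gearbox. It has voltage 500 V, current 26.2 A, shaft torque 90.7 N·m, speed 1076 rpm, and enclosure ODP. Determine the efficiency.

ω = 2π × 1076/60 = 112.7 rad/s; P_out = τω = 90.7 × 112.7 = 10222 W
P_in = V·I = 500 × 26.2 = 13100 W
η = P_out / P_in = 10222 / 13100 = 0.780 = 78.0%

78.0 %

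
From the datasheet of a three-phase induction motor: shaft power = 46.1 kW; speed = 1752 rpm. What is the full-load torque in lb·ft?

185 lb·ft

ω = 2π × 1752/60 = 183.5 rad/s
τ = P/ω = 46100/183.5 = 251.2 N·m
In lb·ft: 251.2/1.356 = 185 lb·ft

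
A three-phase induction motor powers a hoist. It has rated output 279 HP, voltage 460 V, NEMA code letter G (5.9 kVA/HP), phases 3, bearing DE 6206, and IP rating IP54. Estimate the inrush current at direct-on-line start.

2070 A

S_LR = 5.9 × 279 = 1646.1 kVA
I_LR = S_LR/(√3·V_L) = 1646100/(1.732×460) = 2070 A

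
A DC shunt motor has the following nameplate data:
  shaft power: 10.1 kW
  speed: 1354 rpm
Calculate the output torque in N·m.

71.2 N·m

ω = 2π × 1354/60 = 141.8 rad/s
τ = P/ω = 10100/141.8 = 71.2 N·m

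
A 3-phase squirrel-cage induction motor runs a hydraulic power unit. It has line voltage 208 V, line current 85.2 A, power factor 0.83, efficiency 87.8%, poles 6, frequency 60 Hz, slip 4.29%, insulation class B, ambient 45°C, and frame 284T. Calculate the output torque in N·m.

P_in = √3·V·I·cosφ = 1.732 × 208 × 85.2 × 0.83 = 25476 W
P_out = η·P_in = 0.878 × 25476 = 22368 W
n_s = 120×60/6 = 1200 rpm; n = 1200×(1−0.0429) = 1149 rpm
ω = 2π×1149/60 = 120.3 rad/s
τ = P_out/ω = 22368/120.3 = 186 N·m

186 N·m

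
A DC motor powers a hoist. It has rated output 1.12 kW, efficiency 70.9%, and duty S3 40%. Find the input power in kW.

P_out = 1120 W
P_in = P_out/η = 1120/0.709 = 1580 W = 1.58 kW

1.58 kW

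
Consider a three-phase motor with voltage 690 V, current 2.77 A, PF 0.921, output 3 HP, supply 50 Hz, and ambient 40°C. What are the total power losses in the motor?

P_in = √3·V·I·cosφ = 1.732×690×2.77×0.921 = 3049 W
P_out = 3×746 = 2238 W
Losses = P_in − P_out = 3049 − 2238 = 811 W

811 W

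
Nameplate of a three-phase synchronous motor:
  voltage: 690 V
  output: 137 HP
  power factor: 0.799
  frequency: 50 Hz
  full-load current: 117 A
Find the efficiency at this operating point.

P_out = 137 × 746 = 102202 W
P_in = √3·V_L·I_L·cosφ = 1.732 × 690 × 117 × 0.799 = 111720 W
η = P_out / P_in = 102202 / 111720 = 0.915 = 91.5%

91.5 %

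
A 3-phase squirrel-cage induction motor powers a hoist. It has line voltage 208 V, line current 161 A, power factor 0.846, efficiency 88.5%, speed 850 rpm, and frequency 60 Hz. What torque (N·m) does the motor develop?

P_in = √3·V·I·cosφ = 1.732 × 208 × 161 × 0.846 = 49069 W
P_out = η·P_in = 0.885 × 49069 = 43426 W
n = 850 rpm
ω = 2π×850/60 = 89.01 rad/s
τ = P_out/ω = 43426/89.01 = 488 N·m

488 N·m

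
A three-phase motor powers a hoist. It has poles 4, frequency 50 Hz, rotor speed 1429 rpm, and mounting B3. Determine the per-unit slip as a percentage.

4.73 %

n_s = 120f/p = 120×50/4 = 1500 rpm
s = (n_s − n)/n_s = (1500 − 1429)/1500 = 0.0473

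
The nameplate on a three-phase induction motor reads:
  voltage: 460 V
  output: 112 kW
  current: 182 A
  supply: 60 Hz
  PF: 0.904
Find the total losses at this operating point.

P_in = √3·V·I·cosφ = 1.732×460×182×0.904 = 131083 W
P_out = 112000 W
Losses = P_in − P_out = 131083 − 112000 = 19083 W

19100 W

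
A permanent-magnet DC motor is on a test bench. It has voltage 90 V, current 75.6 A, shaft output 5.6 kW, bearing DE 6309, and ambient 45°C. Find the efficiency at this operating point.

P_out = 5.6 kW = 5600 W
P_in = V·I = 90 × 75.6 = 6804 W
η = P_out / P_in = 5600 / 6804 = 0.823 = 82.3%

82.3 %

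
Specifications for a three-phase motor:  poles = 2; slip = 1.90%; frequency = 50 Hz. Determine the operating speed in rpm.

2943 rpm

n_s = 120f/p = 120×50/2 = 3000 rpm
n = n_s(1 − s) = 3000 × (1 − 0.019) = 2943 rpm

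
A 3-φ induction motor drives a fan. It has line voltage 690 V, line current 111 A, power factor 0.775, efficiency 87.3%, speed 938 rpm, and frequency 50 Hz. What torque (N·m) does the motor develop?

P_in = √3·V·I·cosφ = 1.732 × 690 × 111 × 0.775 = 102807 W
P_out = η·P_in = 0.873 × 102807 = 89751 W
n = 938 rpm
ω = 2π×938/60 = 98.23 rad/s
τ = P_out/ω = 89751/98.23 = 914 N·m

914 N·m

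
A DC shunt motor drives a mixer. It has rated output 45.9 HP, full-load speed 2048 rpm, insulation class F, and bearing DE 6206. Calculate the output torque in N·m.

P_out = 45.9 × 746 = 34241 W
ω = 2π × 2048/60 = 214.5 rad/s
τ = P_out/ω = 34241/214.5 = 160 N·m

160 N·m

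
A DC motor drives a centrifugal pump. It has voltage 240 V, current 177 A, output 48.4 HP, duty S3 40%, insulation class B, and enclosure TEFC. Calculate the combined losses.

6370 W

P_in = V·I = 240×177 = 42480 W
P_out = 48.4×746 = 36106 W
Losses = P_in − P_out = 42480 − 36106 = 6374 W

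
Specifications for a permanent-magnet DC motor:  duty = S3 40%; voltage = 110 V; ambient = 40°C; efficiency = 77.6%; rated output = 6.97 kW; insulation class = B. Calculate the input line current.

81.7 A

P_out = 6.97 kW = 6970 W
P_in = P_out / η = 6970 / 0.776 = 8982 W
I = P_in / V = 8982 / 110 = 81.7 A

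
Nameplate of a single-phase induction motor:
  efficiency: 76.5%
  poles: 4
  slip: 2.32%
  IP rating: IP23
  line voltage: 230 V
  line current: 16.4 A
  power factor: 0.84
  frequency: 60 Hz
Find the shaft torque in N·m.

P_in = V·I·cosφ = 230 × 16.4 × 0.84 = 3168 W
P_out = η·P_in = 0.765 × 3168 = 2424 W
n_s = 120×60/4 = 1800 rpm; n = 1800×(1−0.0232) = 1758 rpm
ω = 2π×1758/60 = 184.1 rad/s
τ = P_out/ω = 2424/184.1 = 13.2 N·m

13.2 N·m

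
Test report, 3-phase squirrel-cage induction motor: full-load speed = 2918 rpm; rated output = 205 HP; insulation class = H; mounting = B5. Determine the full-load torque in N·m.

P_out = 205 × 746 = 152930 W
ω = 2π × 2918/60 = 305.6 rad/s
τ = P_out/ω = 152930/305.6 = 500 N·m

500 N·m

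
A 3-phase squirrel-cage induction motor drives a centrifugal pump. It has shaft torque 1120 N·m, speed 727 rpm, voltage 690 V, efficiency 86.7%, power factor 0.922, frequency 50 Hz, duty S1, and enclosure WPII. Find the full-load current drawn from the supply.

89.3 A

ω = 2π×727/60 = 76.13 rad/s; P_out = τω = 1120 × 76.13 = 85266 W
P_in = P_out / η = 85266 / 0.867 = 98346 W
I_L = P_in / (√3·V_L·cosφ) = 98346 / (1.732 × 690 × 0.922) = 89.3 A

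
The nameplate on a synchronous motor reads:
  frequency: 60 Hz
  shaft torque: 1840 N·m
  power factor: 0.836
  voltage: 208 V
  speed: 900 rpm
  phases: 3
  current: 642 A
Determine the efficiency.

89.7 %

ω = 2π × 900/60 = 94.25 rad/s; P_out = τω = 1840 × 94.25 = 173420 W
P_in = √3·V_L·I_L·cosφ = 1.732 × 208 × 642 × 0.836 = 193354 W
η = P_out / P_in = 173420 / 193354 = 0.897 = 89.7%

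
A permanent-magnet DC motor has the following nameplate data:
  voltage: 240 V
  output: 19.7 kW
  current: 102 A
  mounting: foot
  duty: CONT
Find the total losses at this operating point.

4.78 kW

P_in = V·I = 240×102 = 24480 W
P_out = 19700 W
Losses = P_in − P_out = 24480 − 19700 = 4780 W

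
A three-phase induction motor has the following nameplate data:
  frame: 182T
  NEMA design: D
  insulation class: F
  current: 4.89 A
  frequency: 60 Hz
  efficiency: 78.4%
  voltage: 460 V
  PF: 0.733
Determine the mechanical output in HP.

P_in = √3·V·I·cosφ = 1.732 × 460 × 4.89 × 0.733 = 2856 W
P_out = η·P_in = 0.784 × 2856 = 2239 W
= 2239/746 = 3 HP

3 HP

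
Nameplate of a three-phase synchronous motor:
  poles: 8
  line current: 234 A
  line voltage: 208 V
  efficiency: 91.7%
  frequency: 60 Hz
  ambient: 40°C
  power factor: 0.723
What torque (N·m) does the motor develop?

P_in = √3·V·I·cosφ = 1.732 × 208 × 234 × 0.723 = 60949 W
P_out = η·P_in = 0.917 × 60949 = 55890 W
n = n_s = 120×60/8 = 900 rpm (synchronous)
ω = 2π×900/60 = 94.25 rad/s
τ = P_out/ω = 55890/94.25 = 593 N·m

593 N·m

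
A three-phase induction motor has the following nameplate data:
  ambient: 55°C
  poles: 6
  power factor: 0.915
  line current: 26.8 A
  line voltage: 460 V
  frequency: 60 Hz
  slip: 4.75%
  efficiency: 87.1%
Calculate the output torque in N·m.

142 N·m

P_in = √3·V·I·cosφ = 1.732 × 460 × 26.8 × 0.915 = 19537 W
P_out = η·P_in = 0.871 × 19537 = 17017 W
n_s = 120×60/6 = 1200 rpm; n = 1200×(1−0.0475) = 1143 rpm
ω = 2π×1143/60 = 119.7 rad/s
τ = P_out/ω = 17017/119.7 = 142 N·m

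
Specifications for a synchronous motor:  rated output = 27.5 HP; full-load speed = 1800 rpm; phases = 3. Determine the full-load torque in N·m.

P_out = 27.5 × 746 = 20515 W
ω = 2π × 1800/60 = 188.5 rad/s
τ = P_out/ω = 20515/188.5 = 109 N·m

109 N·m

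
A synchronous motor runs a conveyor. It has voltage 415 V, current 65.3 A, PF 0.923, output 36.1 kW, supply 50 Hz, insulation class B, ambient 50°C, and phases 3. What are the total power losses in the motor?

7220 W

P_in = √3·V·I·cosφ = 1.732×415×65.3×0.923 = 43322 W
P_out = 36100 W
Losses = P_in − P_out = 43322 − 36100 = 7222 W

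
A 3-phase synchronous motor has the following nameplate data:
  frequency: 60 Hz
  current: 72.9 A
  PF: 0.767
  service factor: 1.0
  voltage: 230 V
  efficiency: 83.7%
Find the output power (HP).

25 HP

P_in = √3·V·I·cosφ = 1.732 × 230 × 72.9 × 0.767 = 22274 W
P_out = η·P_in = 0.837 × 22274 = 18643 W
= 18643/746 = 25 HP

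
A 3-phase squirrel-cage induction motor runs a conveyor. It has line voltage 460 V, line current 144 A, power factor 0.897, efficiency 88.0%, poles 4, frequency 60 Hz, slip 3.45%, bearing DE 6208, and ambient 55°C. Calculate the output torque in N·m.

498 N·m

P_in = √3·V·I·cosφ = 1.732 × 460 × 144 × 0.897 = 102911 W
P_out = η·P_in = 0.88 × 102911 = 90562 W
n_s = 120×60/4 = 1800 rpm; n = 1800×(1−0.0345) = 1738 rpm
ω = 2π×1738/60 = 182 rad/s
τ = P_out/ω = 90562/182 = 498 N·m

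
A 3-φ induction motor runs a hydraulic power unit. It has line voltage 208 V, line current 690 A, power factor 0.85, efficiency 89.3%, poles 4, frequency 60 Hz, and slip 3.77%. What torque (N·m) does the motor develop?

1040 N·m

P_in = √3·V·I·cosφ = 1.732 × 208 × 690 × 0.85 = 211290 W
P_out = η·P_in = 0.893 × 211290 = 188682 W
n_s = 120×60/4 = 1800 rpm; n = 1800×(1−0.0377) = 1732 rpm
ω = 2π×1732/60 = 181.4 rad/s
τ = P_out/ω = 188682/181.4 = 1040 N·m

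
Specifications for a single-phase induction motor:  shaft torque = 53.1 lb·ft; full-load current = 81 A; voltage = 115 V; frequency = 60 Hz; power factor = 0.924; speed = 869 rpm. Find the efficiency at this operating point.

τ = 53.1 lb·ft × 1.356 = 72 N·m
ω = 2π × 869/60 = 91 rad/s; P_out = τω = 72 × 91 = 6552 W
P_in = V·I·cosφ = 115 × 81 × 0.924 = 8607 W
η = P_out / P_in = 6552 / 8607 = 0.761 = 76.1%

76.1 %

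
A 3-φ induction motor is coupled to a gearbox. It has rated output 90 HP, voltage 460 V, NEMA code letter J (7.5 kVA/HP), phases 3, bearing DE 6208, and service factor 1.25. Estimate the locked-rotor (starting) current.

S_LR = 7.5 × 90 = 675 kVA
I_LR = S_LR/(√3·V_L) = 675000/(1.732×460) = 847 A

847 A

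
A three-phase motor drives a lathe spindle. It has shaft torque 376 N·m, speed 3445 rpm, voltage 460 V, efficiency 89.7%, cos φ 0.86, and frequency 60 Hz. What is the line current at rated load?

ω = 2π×3445/60 = 360.8 rad/s; P_out = τω = 376 × 360.8 = 135661 W
P_in = P_out / η = 135661 / 0.897 = 151239 W
I_L = P_in / (√3·V_L·cosφ) = 151239 / (1.732 × 460 × 0.86) = 221 A

221 A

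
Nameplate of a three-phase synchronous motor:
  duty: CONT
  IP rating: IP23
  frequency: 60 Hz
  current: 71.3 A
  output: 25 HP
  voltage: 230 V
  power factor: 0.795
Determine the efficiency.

P_out = 25 × 746 = 18650 W
P_in = √3·V_L·I_L·cosφ = 1.732 × 230 × 71.3 × 0.795 = 22580 W
η = P_out / P_in = 18650 / 22580 = 0.826 = 82.6%

82.6 %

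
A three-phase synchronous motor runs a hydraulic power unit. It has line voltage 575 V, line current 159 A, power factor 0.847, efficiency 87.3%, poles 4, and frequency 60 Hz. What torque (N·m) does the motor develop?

P_in = √3·V·I·cosφ = 1.732 × 575 × 159 × 0.847 = 134121 W
P_out = η·P_in = 0.873 × 134121 = 117088 W
n = n_s = 120×60/4 = 1800 rpm (synchronous)
ω = 2π×1800/60 = 188.5 rad/s
τ = P_out/ω = 117088/188.5 = 621 N·m

621 N·m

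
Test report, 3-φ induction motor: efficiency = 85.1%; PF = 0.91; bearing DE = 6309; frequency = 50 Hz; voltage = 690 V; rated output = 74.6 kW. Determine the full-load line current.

P_out = 74.6 kW = 74600 W
P_in = P_out / η = 74600 / 0.851 = 87662 W
I_L = P_in / (√3·V_L·cosφ) = 87662 / (1.732 × 690 × 0.91) = 80.6 A

80.6 A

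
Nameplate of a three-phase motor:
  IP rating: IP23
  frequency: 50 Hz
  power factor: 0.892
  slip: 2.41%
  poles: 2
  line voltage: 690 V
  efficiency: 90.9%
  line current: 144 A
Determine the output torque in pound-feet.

P_in = √3·V·I·cosφ = 1.732 × 690 × 144 × 0.892 = 153506 W
P_out = η·P_in = 0.909 × 153506 = 139537 W
n_s = 120×50/2 = 3000 rpm; n = 3000×(1−0.0241) = 2928 rpm
ω = 2π×2928/60 = 306.6 rad/s
τ = P_out/ω = 139537/306.6 = 455.1 N·m
In lb·ft: 455.1/1.356 = 336 lb·ft

336 lb·ft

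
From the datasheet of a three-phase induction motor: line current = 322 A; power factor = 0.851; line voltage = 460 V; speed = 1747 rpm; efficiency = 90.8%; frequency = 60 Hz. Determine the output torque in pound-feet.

799 lb·ft

P_in = √3·V·I·cosφ = 1.732 × 460 × 322 × 0.851 = 218319 W
P_out = η·P_in = 0.908 × 218319 = 198234 W
n = 1747 rpm
ω = 2π×1747/60 = 182.9 rad/s
τ = P_out/ω = 198234/182.9 = 1084 N·m
In lb·ft: 1084/1.356 = 799 lb·ft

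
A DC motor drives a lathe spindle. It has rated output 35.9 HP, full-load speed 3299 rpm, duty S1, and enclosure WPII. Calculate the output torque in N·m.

P_out = 35.9 × 746 = 26781 W
ω = 2π × 3299/60 = 345.5 rad/s
τ = P_out/ω = 26781/345.5 = 77.5 N·m

77.5 N·m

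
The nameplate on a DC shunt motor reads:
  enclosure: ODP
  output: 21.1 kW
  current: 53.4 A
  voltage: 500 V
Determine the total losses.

5.6 kW

P_in = V·I = 500×53.4 = 26700 W
P_out = 21100 W
Losses = P_in − P_out = 26700 − 21100 = 5600 W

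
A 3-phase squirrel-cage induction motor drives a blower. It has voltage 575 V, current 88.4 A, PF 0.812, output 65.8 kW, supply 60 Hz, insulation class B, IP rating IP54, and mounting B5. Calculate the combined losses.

5.69 kW

P_in = √3·V·I·cosφ = 1.732×575×88.4×0.812 = 71486 W
P_out = 65800 W
Losses = P_in − P_out = 71486 − 65800 = 5686 W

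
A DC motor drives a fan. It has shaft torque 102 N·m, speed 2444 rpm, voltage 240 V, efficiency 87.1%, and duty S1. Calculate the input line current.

ω = 2π×2444/60 = 255.9 rad/s; P_out = τω = 102 × 255.9 = 26102 W
P_in = P_out / η = 26102 / 0.871 = 29968 W
I = P_in / V = 29968 / 240 = 125 A

125 A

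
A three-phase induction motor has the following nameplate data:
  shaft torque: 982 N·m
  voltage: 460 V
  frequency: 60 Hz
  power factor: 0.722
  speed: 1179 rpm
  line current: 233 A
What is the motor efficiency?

ω = 2π × 1179/60 = 123.5 rad/s; P_out = τω = 982 × 123.5 = 121277 W
P_in = √3·V_L·I_L·cosφ = 1.732 × 460 × 233 × 0.722 = 134029 W
η = P_out / P_in = 121277 / 134029 = 0.905 = 90.5%

90.5 %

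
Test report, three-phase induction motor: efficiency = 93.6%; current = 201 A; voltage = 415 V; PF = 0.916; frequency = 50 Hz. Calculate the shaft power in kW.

P_in = √3·V·I·cosφ = 1.732 × 415 × 201 × 0.916 = 132339 W
P_out = η·P_in = 0.936 × 132339 = 123869 W

124 kW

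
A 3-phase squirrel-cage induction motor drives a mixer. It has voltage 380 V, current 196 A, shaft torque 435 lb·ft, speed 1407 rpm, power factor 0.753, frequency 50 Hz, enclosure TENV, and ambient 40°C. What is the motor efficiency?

τ = 435 lb·ft × 1.356 = 589.9 N·m
ω = 2π × 1407/60 = 147.3 rad/s; P_out = τω = 589.9 × 147.3 = 86892 W
P_in = √3·V_L·I_L·cosφ = 1.732 × 380 × 196 × 0.753 = 97137 W
η = P_out / P_in = 86892 / 97137 = 0.895 = 89.5%

89.5 %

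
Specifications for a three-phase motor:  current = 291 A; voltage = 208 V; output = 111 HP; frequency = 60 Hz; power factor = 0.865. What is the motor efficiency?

91.3 %

P_out = 111 × 746 = 82806 W
P_in = √3·V_L·I_L·cosφ = 1.732 × 208 × 291 × 0.865 = 90682 W
η = P_out / P_in = 82806 / 90682 = 0.913 = 91.3%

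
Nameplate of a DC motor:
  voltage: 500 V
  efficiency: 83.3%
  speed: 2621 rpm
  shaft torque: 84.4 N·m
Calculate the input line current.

ω = 2π×2621/60 = 274.5 rad/s; P_out = τω = 84.4 × 274.5 = 23168 W
P_in = P_out / η = 23168 / 0.833 = 27813 W
I = P_in / V = 27813 / 500 = 55.6 A

55.6 A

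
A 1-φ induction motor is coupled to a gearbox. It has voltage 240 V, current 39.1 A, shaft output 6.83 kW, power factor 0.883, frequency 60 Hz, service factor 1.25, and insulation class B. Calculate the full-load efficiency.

P_out = 6.83 kW = 6830 W
P_in = V·I·cosφ = 240 × 39.1 × 0.883 = 8286 W
η = P_out / P_in = 6830 / 8286 = 0.824 = 82.4%

82.4 %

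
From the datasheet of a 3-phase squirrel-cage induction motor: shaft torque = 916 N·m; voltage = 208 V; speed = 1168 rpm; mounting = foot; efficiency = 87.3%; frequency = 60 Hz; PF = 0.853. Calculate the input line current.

418 A

ω = 2π×1168/60 = 122.3 rad/s; P_out = τω = 916 × 122.3 = 112027 W
P_in = P_out / η = 112027 / 0.873 = 128324 W
I_L = P_in / (√3·V_L·cosφ) = 128324 / (1.732 × 208 × 0.853) = 418 A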